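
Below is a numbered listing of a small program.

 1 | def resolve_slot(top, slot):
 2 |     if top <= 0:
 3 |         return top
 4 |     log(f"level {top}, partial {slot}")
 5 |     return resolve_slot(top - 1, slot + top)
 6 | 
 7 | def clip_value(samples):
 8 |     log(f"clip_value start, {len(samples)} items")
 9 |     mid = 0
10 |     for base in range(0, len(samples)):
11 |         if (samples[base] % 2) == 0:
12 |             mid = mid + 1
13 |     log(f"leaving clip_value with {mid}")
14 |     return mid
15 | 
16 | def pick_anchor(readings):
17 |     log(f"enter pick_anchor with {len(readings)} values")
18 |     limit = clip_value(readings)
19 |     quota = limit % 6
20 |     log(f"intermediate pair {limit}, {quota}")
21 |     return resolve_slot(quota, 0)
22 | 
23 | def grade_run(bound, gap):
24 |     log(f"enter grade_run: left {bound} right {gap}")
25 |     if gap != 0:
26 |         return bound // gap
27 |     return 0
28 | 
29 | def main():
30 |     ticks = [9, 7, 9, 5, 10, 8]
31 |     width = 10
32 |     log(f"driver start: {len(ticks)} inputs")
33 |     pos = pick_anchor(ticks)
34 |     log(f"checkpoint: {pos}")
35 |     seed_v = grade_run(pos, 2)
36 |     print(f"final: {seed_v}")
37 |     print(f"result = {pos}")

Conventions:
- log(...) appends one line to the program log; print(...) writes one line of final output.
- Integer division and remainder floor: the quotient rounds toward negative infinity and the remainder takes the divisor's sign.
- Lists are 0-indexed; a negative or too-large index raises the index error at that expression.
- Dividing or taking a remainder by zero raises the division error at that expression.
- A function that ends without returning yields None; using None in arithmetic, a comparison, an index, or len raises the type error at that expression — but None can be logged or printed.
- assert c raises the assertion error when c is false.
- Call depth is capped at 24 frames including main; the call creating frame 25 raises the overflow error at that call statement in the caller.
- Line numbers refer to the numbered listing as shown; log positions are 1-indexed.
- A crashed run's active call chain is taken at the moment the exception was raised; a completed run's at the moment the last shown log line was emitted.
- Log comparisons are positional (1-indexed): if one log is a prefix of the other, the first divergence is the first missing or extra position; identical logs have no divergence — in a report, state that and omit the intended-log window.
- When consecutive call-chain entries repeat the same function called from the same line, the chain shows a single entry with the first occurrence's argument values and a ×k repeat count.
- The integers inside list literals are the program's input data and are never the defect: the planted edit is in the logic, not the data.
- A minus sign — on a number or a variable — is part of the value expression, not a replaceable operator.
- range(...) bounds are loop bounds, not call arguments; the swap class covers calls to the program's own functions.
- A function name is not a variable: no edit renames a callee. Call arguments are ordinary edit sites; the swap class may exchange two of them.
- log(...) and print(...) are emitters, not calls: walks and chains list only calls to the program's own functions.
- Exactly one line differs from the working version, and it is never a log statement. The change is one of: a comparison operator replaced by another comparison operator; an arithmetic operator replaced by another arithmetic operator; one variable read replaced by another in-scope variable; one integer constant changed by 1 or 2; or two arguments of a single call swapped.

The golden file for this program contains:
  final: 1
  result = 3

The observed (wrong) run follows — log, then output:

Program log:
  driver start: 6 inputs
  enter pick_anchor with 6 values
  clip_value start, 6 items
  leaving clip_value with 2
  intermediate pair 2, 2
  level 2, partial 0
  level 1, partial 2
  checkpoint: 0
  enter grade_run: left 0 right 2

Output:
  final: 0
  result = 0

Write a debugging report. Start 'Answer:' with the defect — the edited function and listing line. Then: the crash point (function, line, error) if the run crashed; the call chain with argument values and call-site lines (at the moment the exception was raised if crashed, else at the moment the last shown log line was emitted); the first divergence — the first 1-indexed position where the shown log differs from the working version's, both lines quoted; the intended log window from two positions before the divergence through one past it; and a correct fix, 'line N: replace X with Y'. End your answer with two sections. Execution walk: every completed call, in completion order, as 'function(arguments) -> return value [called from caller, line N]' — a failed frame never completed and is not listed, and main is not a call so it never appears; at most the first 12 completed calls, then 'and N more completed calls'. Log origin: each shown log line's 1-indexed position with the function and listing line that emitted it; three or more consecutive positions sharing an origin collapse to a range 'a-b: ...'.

Answer: the defect is in resolve_slot at line 3.
Key fact: The log first diverges at position 8: the faulty run prints 'checkpoint: 0' where the working version prints 'checkpoint: 3'.
Call chain: main -> grade_run(0, 2) (called at line 35).
First divergence: position 8 — shown 'checkpoint: 0', intended 'checkpoint: 3'.
Intended log window:
  6: level 2, partial 0
  7: level 1, partial 2
  8: checkpoint: 3
  9: enter grade_run: left 3 right 2
Execution walk:
  clip_value([9, 7, 9, 5, 10, 8]) -> 2  [called from pick_anchor, line 18]
  resolve_slot(0, 3) -> 0  [called from resolve_slot, line 5]
  resolve_slot(1, 2) -> 0  [called from resolve_slot, line 5]
  resolve_slot(2, 0) -> 0  [called from pick_anchor, line 21]
  pick_anchor([9, 7, 9, 5, 10, 8]) -> 0  [called from main, line 33]
  grade_run(0, 2) -> 0  [called from main, line 35]
Origin of each log line:
  1: emitted by main (line 32)
  2: emitted by pick_anchor (line 17)
  3: emitted by clip_value (line 8)
  4: emitted by clip_value (line 13)
  5: emitted by pick_anchor (line 20)
  6: emitted by resolve_slot (line 4)
  7: emitted by resolve_slot (line 4)
  8: emitted by main (line 34)
  9: emitted by grade_run (line 24)
A correct fix: line 3: replace `top` with `slot`.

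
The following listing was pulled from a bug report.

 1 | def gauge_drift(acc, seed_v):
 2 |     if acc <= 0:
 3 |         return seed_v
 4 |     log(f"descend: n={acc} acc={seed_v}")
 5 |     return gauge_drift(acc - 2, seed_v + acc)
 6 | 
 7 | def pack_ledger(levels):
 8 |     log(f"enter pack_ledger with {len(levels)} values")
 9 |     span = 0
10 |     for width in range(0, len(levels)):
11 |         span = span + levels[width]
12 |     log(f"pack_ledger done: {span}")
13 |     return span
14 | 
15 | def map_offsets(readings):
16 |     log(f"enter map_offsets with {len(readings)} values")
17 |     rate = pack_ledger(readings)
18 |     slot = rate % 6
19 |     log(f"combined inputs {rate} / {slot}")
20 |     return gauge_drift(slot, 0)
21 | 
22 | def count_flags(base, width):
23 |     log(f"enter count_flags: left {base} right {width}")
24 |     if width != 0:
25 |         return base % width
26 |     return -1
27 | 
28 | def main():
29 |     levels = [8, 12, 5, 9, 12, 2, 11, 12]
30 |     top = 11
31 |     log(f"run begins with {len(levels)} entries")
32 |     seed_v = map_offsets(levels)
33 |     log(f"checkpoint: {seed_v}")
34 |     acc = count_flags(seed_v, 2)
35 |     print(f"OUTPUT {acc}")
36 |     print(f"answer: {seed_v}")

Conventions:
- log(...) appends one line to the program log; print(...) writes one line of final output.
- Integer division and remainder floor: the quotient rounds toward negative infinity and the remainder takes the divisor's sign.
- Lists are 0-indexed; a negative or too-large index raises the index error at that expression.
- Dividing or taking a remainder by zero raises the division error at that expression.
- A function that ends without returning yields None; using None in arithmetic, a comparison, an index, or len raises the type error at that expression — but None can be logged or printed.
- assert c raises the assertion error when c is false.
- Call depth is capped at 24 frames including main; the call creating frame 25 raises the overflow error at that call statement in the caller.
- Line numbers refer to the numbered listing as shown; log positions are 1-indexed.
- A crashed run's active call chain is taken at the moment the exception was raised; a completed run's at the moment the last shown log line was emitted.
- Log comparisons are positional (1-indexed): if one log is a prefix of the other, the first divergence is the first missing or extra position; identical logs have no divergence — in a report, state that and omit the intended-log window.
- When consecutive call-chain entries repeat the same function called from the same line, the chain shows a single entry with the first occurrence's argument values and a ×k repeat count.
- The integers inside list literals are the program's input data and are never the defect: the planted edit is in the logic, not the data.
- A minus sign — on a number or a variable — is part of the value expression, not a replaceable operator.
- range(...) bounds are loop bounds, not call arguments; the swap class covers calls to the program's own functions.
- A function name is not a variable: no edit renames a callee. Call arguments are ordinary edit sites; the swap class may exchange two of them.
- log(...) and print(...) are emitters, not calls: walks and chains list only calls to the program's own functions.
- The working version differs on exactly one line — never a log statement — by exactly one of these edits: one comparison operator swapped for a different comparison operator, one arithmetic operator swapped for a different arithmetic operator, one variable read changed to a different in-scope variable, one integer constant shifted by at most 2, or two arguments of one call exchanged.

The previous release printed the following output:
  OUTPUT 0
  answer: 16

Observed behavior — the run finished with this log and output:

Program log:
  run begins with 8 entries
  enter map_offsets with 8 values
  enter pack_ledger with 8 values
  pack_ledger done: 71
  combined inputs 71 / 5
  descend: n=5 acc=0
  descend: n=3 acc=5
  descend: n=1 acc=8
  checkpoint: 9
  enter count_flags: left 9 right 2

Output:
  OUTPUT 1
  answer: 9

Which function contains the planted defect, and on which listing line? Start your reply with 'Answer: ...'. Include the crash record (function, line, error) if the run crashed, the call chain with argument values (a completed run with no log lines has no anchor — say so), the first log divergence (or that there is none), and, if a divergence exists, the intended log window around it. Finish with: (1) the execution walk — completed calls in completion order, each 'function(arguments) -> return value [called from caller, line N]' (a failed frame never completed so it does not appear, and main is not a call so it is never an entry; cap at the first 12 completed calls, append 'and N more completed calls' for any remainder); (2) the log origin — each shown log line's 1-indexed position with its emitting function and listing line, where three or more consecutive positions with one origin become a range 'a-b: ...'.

Answer: the defect is in map_offsets at line 18.
Core observation: The log first diverges at position 5: the faulty run prints 'combined inputs 71 / 5' where the working version prints 'combined inputs 71 / 7'.
Call chain: main -> count_flags(9, 2) (called at line 34).
First divergence: at position 5 the run shows 'combined inputs 71 / 5' where the working version logs 'combined inputs 71 / 7'.
Intended log window:
  3: enter pack_ledger with 8 values
  4: pack_ledger done: 71
  5: combined inputs 71 / 7
  6: descend: n=7 acc=0
Execution walk:
  pack_ledger([8, 12, 5, 9, 12, 2, 11, 12]) -> 71  [called from map_offsets, line 17]
  gauge_drift(-1, 9) -> 9  [called from gauge_drift, line 5]
  gauge_drift(1, 8) -> 9  [called from gauge_drift, line 5]
  gauge_drift(3, 5) -> 9  [called from gauge_drift, line 5]
  gauge_drift(5, 0) -> 9  [called from map_offsets, line 20]
  map_offsets([8, 12, 5, 9, 12, 2, 11, 12]) -> 9  [called from main, line 32]
  count_flags(9, 2) -> 1  [called from main, line 34]
Log origin:
  1: logged in main at line 31
  2: logged in map_offsets at line 16
  3: logged in pack_ledger at line 8
  4: logged in pack_ledger at line 12
  5: logged in map_offsets at line 19
  6-8: logged in gauge_drift at line 4
  9: logged in main at line 33
  10: logged in count_flags at line 23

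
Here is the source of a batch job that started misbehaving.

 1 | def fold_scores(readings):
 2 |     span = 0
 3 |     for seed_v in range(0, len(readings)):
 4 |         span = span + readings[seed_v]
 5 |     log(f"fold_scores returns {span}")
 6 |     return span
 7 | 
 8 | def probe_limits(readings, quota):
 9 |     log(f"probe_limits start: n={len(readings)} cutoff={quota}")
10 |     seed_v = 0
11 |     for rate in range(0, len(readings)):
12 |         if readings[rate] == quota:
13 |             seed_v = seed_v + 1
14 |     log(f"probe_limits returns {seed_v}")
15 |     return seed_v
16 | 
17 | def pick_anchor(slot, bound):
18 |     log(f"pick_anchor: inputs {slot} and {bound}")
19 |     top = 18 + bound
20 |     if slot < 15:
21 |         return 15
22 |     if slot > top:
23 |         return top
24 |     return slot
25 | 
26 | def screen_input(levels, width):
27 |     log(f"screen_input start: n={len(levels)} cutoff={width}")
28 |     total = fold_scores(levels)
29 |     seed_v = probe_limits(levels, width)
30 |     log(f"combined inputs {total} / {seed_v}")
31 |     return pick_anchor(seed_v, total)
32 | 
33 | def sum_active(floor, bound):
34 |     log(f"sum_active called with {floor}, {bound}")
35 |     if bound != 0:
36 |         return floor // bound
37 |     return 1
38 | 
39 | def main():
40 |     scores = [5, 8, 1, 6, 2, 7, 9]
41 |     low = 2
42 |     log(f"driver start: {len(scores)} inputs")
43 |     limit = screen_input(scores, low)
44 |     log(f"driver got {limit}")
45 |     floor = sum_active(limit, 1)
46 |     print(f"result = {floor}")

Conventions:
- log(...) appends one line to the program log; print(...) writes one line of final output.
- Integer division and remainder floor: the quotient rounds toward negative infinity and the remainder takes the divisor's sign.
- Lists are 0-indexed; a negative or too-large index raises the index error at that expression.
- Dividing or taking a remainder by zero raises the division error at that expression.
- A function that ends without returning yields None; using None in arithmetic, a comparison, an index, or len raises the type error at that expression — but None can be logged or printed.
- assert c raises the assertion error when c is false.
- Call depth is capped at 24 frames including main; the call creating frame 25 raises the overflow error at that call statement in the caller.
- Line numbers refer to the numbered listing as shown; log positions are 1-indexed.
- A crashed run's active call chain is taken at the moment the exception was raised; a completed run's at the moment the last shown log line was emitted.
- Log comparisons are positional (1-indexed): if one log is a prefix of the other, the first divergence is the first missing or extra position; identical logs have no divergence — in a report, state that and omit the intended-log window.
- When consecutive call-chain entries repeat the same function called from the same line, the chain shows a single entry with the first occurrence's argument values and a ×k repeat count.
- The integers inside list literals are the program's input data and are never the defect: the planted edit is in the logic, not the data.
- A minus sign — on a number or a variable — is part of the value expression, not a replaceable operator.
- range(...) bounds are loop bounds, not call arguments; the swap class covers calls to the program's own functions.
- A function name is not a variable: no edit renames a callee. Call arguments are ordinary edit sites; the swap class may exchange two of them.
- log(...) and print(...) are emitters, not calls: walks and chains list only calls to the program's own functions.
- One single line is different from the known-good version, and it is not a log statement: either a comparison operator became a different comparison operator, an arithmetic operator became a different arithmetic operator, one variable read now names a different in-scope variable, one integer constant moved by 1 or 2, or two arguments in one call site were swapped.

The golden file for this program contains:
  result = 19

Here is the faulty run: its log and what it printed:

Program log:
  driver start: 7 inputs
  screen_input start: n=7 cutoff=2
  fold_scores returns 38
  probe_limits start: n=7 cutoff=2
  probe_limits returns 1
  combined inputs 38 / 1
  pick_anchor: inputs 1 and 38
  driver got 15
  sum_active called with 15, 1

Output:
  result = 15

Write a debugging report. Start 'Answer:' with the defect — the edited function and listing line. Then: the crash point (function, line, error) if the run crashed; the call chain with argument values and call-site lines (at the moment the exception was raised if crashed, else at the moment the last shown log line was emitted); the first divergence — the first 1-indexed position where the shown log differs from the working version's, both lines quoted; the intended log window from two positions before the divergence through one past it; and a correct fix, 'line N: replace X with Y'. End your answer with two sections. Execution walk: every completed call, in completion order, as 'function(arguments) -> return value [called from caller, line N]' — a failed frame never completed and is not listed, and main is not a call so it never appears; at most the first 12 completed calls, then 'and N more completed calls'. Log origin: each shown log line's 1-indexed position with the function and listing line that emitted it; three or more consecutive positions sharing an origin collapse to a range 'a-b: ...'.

Answer: the defect is in screen_input at line 31.
Key fact: At log position 7 the runs split — shown 'pick_anchor: inputs 1 and 38', but the working version logs 'pick_anchor: inputs 38 and 1'.
Call chain: main -> sum_active(15, 1) (called at line 45).
First divergence: position 7 — the shown line 'pick_anchor: inputs 1 and 38' should read 'pick_anchor: inputs 38 and 1'.
Intended log window:
  5: probe_limits returns 1
  6: combined inputs 38 / 1
  7: pick_anchor: inputs 38 and 1
  8: driver got 19
Execution walk:
  fold_scores([5, 8, 1, 6, 2, 7, 9]) -> 38  [called from screen_input, line 28]
  probe_limits([5, 8, 1, 6, 2, 7, 9], 2) -> 1  [called from screen_input, line 29]
  pick_anchor(1, 38) -> 15  [called from screen_input, line 31]
  screen_input([5, 8, 1, 6, 2, 7, 9], 2) -> 15  [called from main, line 43]
  sum_active(15, 1) -> 15  [called from main, line 45]
Origin of each log line:
  1: logged in main at line 42
  2: logged in screen_input at line 27
  3: logged in fold_scores at line 5
  4: logged in probe_limits at line 9
  5: logged in probe_limits at line 14
  6: logged in screen_input at line 30
  7: logged in pick_anchor at line 18
  8: logged in main at line 44
  9: logged in sum_active at line 34
A correct fix: line 31: replace `pick_anchor(seed_v, total)` with `pick_anchor(total, seed_v)`.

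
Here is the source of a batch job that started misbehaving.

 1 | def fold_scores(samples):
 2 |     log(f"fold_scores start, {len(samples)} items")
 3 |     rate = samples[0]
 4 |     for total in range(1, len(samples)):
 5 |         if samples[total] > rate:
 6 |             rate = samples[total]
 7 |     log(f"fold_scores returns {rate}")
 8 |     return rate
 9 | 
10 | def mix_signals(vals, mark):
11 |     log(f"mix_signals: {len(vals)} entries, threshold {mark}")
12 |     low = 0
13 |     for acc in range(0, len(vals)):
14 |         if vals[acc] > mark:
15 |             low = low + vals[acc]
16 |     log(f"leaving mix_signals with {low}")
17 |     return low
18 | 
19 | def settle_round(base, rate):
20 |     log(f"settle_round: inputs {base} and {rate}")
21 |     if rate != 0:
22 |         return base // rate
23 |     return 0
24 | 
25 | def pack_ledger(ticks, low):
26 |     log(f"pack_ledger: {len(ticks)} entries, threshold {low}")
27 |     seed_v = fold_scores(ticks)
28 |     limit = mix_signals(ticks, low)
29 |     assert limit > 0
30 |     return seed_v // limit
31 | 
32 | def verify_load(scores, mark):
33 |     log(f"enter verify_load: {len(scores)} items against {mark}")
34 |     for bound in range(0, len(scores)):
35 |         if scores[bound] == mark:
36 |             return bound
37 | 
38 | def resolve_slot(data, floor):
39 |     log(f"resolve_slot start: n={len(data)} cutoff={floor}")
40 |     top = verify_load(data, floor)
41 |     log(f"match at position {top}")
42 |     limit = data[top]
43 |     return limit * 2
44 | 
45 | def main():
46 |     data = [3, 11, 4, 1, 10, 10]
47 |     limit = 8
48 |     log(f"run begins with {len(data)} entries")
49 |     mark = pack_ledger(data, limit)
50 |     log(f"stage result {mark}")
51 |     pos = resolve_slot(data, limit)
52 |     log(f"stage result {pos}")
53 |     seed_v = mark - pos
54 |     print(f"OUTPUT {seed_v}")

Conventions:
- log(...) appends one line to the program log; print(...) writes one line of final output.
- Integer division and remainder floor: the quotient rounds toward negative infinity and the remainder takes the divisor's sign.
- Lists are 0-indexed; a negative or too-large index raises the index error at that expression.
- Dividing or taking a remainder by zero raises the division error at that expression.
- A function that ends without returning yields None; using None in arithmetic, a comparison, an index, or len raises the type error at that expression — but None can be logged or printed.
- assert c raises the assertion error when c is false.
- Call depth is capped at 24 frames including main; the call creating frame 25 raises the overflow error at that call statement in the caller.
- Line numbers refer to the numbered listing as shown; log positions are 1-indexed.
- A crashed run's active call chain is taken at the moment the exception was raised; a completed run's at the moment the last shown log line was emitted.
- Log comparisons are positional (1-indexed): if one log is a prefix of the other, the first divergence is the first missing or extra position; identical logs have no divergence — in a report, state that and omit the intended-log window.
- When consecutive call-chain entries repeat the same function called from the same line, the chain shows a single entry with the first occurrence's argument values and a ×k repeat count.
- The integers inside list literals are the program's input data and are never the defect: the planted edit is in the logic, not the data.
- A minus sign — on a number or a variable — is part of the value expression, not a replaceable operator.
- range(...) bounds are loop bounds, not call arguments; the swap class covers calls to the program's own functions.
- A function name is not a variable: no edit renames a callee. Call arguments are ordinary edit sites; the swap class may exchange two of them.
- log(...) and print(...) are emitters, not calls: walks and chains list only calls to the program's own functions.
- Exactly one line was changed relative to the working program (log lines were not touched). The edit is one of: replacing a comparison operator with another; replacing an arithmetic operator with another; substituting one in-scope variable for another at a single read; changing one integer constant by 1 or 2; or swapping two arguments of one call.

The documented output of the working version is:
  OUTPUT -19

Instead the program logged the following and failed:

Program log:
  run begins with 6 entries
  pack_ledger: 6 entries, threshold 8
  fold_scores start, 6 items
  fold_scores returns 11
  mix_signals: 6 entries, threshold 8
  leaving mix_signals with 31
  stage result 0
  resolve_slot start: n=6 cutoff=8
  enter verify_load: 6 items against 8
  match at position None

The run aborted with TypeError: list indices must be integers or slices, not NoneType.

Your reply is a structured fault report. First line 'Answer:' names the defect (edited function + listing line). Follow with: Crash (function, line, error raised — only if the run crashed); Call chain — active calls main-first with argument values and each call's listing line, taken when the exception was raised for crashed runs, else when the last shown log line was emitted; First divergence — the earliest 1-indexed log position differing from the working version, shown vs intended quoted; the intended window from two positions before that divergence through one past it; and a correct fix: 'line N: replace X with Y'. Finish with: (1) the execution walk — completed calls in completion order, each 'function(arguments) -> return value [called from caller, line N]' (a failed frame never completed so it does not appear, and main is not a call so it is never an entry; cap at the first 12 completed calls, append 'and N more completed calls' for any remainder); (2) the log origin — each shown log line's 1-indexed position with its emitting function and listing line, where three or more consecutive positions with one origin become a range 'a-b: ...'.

Answer: the defect is in main at line 47.
Key observation: Everything matches until log position 2, which reads 'pack_ledger: 6 entries, threshold 8' in place of 'pack_ledger: 6 entries, threshold 10'.
Crash: resolve_slot, line 42, TypeError.
Call chain: main -> resolve_slot([3, 11, 4, 1, 10, 10], 8) (called at line 51).
First divergence: position 2; shown 'pack_ledger: 6 entries, threshold 8' vs intended 'pack_ledger: 6 entries, threshold 10'.
Intended log window:
  1: run begins with 6 entries
  2: pack_ledger: 6 entries, threshold 10
  3: fold_scores start, 6 items
Execution walk:
  fold_scores([3, 11, 4, 1, 10, 10]) -> 11  [called from pack_ledger, line 27]
  mix_signals([3, 11, 4, 1, 10, 10], 8) -> 31  [called from pack_ledger, line 28]
  pack_ledger([3, 11, 4, 1, 10, 10], 8) -> 0  [called from main, line 49]
  verify_load([3, 11, 4, 1, 10, 10], 8) -> None  [called from resolve_slot, line 40]
Log origin:
  1: from main, line 48
  2: from pack_ledger, line 26
  3: from fold_scores, line 2
  4: from fold_scores, line 7
  5: from mix_signals, line 11
  6: from mix_signals, line 16
  7: from main, line 50
  8: from resolve_slot, line 39
  9: from verify_load, line 33
  10: from resolve_slot, line 41
A correct fix: line 47: replace `8` with `10`.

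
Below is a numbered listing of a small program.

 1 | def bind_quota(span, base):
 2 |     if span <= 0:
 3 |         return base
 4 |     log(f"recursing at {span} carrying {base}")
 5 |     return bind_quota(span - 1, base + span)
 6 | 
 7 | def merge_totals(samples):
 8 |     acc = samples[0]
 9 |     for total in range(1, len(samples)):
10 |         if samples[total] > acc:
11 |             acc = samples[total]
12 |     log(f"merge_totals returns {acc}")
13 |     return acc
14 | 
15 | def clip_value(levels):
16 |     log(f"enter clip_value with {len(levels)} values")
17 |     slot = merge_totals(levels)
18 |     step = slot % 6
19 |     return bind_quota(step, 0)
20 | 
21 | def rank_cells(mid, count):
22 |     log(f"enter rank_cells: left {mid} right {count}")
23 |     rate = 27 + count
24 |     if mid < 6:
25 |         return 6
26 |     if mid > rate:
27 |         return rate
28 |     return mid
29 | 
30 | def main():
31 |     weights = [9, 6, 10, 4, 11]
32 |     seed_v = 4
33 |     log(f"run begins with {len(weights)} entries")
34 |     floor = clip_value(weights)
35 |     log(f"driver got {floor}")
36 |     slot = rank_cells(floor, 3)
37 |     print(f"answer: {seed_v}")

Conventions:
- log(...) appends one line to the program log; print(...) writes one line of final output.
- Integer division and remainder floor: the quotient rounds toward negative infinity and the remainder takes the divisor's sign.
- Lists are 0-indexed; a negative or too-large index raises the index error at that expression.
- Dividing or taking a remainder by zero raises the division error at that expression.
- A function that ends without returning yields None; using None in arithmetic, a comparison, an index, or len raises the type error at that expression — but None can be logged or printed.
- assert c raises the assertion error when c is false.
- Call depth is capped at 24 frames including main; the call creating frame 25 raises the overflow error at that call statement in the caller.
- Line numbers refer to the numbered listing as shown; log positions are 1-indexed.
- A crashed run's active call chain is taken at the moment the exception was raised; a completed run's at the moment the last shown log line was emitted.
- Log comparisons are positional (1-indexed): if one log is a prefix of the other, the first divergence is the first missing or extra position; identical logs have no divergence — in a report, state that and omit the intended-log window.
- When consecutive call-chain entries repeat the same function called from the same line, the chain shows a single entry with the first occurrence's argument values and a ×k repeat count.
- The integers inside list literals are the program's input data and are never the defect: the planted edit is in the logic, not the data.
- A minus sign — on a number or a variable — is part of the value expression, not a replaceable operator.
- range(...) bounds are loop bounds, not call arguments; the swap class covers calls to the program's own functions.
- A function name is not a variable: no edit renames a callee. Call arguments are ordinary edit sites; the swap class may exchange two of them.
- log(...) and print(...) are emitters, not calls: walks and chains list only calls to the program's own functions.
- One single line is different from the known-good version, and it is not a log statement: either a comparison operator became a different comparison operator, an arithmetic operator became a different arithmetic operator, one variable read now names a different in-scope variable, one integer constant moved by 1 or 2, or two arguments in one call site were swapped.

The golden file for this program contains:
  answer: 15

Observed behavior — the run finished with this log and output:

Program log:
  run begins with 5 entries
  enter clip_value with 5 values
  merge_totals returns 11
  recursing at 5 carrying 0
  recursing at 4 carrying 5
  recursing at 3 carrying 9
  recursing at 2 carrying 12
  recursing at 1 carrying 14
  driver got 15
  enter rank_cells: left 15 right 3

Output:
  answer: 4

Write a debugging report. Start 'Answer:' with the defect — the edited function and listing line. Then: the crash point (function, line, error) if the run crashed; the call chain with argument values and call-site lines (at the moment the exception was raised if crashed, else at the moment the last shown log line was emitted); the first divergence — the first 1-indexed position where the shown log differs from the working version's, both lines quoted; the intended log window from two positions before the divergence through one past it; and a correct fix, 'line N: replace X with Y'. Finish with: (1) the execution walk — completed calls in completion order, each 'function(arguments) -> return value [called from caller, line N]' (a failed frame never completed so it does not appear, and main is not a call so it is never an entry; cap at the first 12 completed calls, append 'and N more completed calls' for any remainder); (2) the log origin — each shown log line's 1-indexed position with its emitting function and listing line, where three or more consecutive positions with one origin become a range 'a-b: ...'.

Answer: the defect is in main at line 37.
The tell: The logs agree in full; only the final output differs.
Call chain: main -> rank_cells(15, 3) (called at line 36).
First divergence: none — the logs agree in full.
Execution walk:
  merge_totals([9, 6, 10, 4, 11]) -> 11  [called from clip_value, line 17]
  bind_quota(0, 15) -> 15  [called from bind_quota, line 5]
  bind_quota(1, 14) -> 15  [called from bind_quota, line 5]
  bind_quota(2, 12) -> 15  [called from bind_quota, line 5]
  bind_quota(3, 9) -> 15  [called from bind_quota, line 5]
  bind_quota(4, 5) -> 15  [called from bind_quota, line 5]
  bind_quota(5, 0) -> 15  [called from clip_value, line 19]
  clip_value([9, 6, 10, 4, 11]) -> 15  [called from main, line 34]
  rank_cells(15, 3) -> 15  [called from main, line 36]
Log origin:
  1: emitted by main (line 33)
  2: emitted by clip_value (line 16)
  3: emitted by merge_totals (line 12)
  4-8: emitted by bind_quota (line 4)
  9: emitted by main (line 35)
  10: emitted by rank_cells (line 22)
A correct fix: line 37: replace `seed_v` with `slot`.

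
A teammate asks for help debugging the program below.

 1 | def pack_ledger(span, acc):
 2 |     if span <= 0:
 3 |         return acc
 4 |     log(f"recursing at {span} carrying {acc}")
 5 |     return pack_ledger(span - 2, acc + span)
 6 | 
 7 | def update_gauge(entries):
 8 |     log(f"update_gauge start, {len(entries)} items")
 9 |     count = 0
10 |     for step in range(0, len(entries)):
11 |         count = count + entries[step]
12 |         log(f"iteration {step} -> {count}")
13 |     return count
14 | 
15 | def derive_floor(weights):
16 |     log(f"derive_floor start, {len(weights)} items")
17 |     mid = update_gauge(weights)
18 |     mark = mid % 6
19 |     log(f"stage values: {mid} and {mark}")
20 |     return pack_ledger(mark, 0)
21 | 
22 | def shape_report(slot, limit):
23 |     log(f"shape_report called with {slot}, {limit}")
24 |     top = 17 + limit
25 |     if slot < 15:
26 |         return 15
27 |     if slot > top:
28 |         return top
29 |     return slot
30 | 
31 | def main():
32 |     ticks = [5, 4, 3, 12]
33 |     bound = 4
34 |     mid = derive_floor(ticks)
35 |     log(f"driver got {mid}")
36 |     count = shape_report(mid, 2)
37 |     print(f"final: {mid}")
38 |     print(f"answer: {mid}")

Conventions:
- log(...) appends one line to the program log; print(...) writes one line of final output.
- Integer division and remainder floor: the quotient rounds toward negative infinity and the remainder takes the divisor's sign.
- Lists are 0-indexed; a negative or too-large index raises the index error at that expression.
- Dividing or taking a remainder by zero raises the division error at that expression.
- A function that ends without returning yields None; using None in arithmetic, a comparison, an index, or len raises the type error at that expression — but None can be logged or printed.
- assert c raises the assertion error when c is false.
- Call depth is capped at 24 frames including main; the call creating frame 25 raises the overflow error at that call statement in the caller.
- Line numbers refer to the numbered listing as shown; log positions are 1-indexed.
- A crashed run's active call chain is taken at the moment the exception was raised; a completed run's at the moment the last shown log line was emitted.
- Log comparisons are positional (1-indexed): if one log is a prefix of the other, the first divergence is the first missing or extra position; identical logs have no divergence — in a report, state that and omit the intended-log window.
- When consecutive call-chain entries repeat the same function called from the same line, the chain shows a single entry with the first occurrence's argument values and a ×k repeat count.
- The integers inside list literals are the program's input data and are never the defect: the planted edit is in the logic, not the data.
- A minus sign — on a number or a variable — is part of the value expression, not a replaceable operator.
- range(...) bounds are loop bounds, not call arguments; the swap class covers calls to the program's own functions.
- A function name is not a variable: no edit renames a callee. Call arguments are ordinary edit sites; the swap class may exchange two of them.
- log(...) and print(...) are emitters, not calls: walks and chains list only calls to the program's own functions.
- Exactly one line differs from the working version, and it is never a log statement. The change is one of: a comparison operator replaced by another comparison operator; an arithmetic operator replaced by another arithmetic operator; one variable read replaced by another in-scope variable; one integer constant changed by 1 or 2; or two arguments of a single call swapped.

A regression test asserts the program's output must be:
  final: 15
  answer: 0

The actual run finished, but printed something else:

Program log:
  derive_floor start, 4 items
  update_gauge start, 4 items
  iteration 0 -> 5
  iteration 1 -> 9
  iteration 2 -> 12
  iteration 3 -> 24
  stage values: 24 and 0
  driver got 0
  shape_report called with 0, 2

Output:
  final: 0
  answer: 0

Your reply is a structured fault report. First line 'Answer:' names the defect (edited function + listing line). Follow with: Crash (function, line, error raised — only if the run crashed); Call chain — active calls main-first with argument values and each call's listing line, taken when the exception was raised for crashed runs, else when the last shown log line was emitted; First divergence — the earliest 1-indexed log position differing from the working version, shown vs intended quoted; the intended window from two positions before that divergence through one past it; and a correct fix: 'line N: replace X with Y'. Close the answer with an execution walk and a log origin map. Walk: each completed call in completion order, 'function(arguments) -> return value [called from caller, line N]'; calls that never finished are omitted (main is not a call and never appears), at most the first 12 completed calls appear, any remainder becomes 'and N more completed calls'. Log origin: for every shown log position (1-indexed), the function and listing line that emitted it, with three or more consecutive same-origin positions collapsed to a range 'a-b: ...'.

Answer: the defect is in main at line 37.
Key observation: The logs agree in full; only the final output differs.
Call chain: main -> shape_report(0, 2) (called at line 36).
First divergence: none (the log streams are identical).
Execution walk:
  update_gauge([5, 4, 3, 12]) -> 24  [called from derive_floor, line 17]
  pack_ledger(0, 0) -> 0  [called from derive_floor, line 20]
  derive_floor([5, 4, 3, 12]) -> 0  [called from main, line 34]
  shape_report(0, 2) -> 15  [called from main, line 36]
Log origin:
  1: logged in derive_floor at line 16
  2: logged in update_gauge at line 8
  3-6: logged in update_gauge at line 12
  7: logged in derive_floor at line 19
  8: logged in main at line 35
  9: logged in shape_report at line 23
A correct fix: line 37: replace `mid` with `count`.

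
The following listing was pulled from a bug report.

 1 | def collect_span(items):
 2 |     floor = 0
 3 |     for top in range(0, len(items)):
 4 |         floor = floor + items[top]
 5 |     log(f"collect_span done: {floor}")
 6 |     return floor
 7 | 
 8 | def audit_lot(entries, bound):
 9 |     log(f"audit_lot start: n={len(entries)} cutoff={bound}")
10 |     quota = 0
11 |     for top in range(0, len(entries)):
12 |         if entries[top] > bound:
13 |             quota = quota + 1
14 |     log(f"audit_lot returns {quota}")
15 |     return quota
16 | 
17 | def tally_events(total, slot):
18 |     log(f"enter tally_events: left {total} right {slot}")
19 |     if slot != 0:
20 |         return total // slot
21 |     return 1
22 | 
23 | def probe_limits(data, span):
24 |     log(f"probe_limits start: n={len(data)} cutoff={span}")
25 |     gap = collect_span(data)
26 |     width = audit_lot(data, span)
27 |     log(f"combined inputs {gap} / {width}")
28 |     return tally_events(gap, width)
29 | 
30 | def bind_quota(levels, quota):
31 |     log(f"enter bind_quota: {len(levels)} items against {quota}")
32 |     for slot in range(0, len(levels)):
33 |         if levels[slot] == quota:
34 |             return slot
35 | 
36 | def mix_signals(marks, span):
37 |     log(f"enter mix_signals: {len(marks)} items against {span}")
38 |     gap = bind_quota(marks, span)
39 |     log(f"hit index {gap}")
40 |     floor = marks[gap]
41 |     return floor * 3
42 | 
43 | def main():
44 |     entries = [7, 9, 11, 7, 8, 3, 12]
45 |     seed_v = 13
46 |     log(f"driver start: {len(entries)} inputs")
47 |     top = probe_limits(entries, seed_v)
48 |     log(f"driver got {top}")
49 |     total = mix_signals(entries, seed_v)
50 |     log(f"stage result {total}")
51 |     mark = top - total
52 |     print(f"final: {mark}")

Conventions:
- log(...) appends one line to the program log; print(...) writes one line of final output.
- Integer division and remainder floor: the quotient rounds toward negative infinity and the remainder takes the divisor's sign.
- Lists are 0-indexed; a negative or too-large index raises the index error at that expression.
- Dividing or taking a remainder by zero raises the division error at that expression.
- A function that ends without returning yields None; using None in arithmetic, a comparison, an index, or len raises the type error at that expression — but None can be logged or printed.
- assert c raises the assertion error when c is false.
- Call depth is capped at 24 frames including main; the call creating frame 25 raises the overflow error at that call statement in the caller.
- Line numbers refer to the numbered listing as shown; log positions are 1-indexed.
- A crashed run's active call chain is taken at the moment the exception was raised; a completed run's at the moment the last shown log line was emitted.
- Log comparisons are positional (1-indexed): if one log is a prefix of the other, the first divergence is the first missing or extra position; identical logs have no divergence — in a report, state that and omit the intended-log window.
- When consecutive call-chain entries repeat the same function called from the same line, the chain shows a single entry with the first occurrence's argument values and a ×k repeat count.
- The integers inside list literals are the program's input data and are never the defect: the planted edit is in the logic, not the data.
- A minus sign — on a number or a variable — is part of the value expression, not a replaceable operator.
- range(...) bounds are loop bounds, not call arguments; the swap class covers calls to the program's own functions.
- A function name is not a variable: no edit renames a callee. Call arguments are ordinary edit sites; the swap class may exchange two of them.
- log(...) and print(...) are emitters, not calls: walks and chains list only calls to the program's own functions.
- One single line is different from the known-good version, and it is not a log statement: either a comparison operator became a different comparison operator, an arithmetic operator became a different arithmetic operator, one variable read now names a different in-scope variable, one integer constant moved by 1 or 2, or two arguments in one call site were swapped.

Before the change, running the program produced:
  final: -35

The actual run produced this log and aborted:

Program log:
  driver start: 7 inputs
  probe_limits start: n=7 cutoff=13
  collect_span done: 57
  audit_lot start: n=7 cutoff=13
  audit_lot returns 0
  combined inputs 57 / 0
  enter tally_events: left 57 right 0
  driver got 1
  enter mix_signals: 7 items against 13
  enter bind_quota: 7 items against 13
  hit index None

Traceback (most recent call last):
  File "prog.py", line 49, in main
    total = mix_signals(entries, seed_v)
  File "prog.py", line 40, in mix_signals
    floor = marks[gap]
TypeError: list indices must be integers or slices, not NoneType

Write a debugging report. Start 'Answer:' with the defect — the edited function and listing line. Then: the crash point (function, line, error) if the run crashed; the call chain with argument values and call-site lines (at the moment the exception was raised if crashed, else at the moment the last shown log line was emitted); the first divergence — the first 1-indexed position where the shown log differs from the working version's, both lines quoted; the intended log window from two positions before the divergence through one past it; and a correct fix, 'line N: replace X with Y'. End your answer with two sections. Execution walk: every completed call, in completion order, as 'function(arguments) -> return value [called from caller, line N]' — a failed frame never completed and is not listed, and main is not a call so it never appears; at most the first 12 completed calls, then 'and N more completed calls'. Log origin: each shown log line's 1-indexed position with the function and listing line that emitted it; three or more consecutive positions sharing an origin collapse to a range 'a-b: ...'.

Answer: the defect is in main at line 45.
Key observation: Position 2 is the first bad log line: 'probe_limits start: n=7 cutoff=13' should read 'probe_limits start: n=7 cutoff=12'.
Crash: mix_signals, line 40, TypeError.
Call chain: main -> mix_signals([7, 9, 11, 7, 8, 3, 12], 13) (called at line 49).
First divergence: position 2; shown 'probe_limits start: n=7 cutoff=13' vs intended 'probe_limits start: n=7 cutoff=12'.
Intended log window:
  1: driver start: 7 inputs
  2: probe_limits start: n=7 cutoff=12
  3: collect_span done: 57
Execution walk:
  collect_span([7, 9, 11, 7, 8, 3, 12]) -> 57  [called from probe_limits, line 25]
  audit_lot([7, 9, 11, 7, 8, 3, 12], 13) -> 0  [called from probe_limits, line 26]
  tally_events(57, 0) -> 1  [called from probe_limits, line 28]
  probe_limits([7, 9, 11, 7, 8, 3, 12], 13) -> 1  [called from main, line 47]
  bind_quota([7, 9, 11, 7, 8, 3, 12], 13) -> None  [called from mix_signals, line 38]
Log line origins:
  1: from main, line 46
  2: from probe_limits, line 24
  3: from collect_span, line 5
  4: from audit_lot, line 9
  5: from audit_lot, line 14
  6: from probe_limits, line 27
  7: from tally_events, line 18
  8: from main, line 48
  9: from mix_signals, line 37
  10: from bind_quota, line 31
  11: from mix_signals, line 39
A correct fix: line 45: replace `13` with `12`.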